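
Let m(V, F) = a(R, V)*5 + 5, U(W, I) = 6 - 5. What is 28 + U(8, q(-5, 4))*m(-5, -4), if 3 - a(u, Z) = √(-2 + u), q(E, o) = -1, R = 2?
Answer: 48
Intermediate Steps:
a(u, Z) = 3 - √(-2 + u)
U(W, I) = 1
m(V, F) = 20 (m(V, F) = (3 - √(-2 + 2))*5 + 5 = (3 - √0)*5 + 5 = (3 - 1*0)*5 + 5 = (3 + 0)*5 + 5 = 3*5 + 5 = 15 + 5 = 20)
28 + U(8, q(-5, 4))*m(-5, -4) = 28 + 1*20 = 28 + 20 = 48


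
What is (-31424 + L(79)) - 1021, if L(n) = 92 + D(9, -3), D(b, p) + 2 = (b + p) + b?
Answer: -32340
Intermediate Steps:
D(b, p) = -2 + p + 2*b (D(b, p) = -2 + ((b + p) + b) = -2 + (p + 2*b) = -2 + p + 2*b)
L(n) = 105 (L(n) = 92 + (-2 - 3 + 2*9) = 92 + (-2 - 3 + 18) = 92 + 13 = 105)
(-31424 + L(79)) - 1021 = (-31424 + 105) - 1021 = -31319 - 1021 = -32340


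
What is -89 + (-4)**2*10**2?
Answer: 1511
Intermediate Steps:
-89 + (-4)**2*10**2 = -89 + 16*100 = -89 + 1600 = 1511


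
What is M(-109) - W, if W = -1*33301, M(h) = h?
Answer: 33192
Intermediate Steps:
W = -33301
M(-109) - W = -109 - 1*(-33301) = -109 + 33301 = 33192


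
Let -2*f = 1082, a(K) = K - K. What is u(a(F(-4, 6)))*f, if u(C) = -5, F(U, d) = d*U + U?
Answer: 2705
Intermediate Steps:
F(U, d) = U + U*d (F(U, d) = U*d + U = U + U*d)
a(K) = 0
f = -541 (f = -1/2*1082 = -541)
u(a(F(-4, 6)))*f = -5*(-541) = 2705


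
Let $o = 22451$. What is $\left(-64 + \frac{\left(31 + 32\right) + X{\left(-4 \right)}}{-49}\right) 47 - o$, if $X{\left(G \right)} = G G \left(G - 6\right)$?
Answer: $- \frac{1242932}{49} \approx -25366.0$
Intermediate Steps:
$X{\left(G \right)} = G^{2} \left(-6 + G\right)$
$\left(-64 + \frac{\left(31 + 32\right) + X{\left(-4 \right)}}{-49}\right) 47 - o = \left(-64 + \frac{\left(31 + 32\right) + \left(-4\right)^{2} \left(-6 - 4\right)}{-49}\right) 47 - 22451 = \left(-64 + \left(63 + 16 \left(-10\right)\right) \left(- \frac{1}{49}\right)\right) 47 - 22451 = \left(-64 + \left(63 - 160\right) \left(- \frac{1}{49}\right)\right) 47 - 22451 = \left(-64 - - \frac{97}{49}\right) 47 - 22451 = \left(-64 + \frac{97}{49}\right) 47 - 22451 = \left(- \frac{3039}{49}\right) 47 - 22451 = - \frac{142833}{49} - 22451 = - \frac{1242932}{49}$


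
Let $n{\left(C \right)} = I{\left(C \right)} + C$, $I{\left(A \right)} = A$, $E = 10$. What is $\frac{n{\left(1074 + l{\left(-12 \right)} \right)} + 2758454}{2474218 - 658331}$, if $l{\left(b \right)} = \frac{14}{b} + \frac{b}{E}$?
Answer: $\frac{41408959}{27238305} \approx 1.5202$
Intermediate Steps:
$l{\left(b \right)} = \frac{14}{b} + \frac{b}{10}$
$n{\left(C \right)} = 2 C$ ($n{\left(C \right)} = C + C = 2 C$)
$\frac{n{\left(1074 + l{\left(-12 \right)} \right)} + 2758454}{2474218 - 658331} = \frac{2 \left(1074 + \left(\frac{14}{-12} + \frac{1}{10} \left(-12\right)\right)\right) + 2758454}{2474218 - 658331} = \frac{2 \left(1074 + \left(14 \left(- \frac{1}{12}\right) - \frac{6}{5}\right)\right) + 2758454}{1815887} = \left(2 \left(1074 - \frac{71}{30}\right) + 2758454\right) \frac{1}{1815887} = \left(2 \cdot \frac{32149}{30} + 2758454\right) \frac{1}{1815887} = \left(\frac{32149}{15} + 2758454\right) \frac{1}{1815887} = \frac{41408959}{15} \cdot \frac{1}{1815887} = \frac{41408959}{27238305}$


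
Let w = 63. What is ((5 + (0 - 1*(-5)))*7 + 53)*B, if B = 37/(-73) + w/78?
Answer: 70233/1898 ≈ 37.004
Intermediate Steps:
B = 571/1898 (B = 37/(-73) + 63/78 = 37*(-1/73) + 63*(1/78) = -37/73 + 21/26 = 571/1898 ≈ 0.30084)
((5 + (0 - 1*(-5)))*7 + 53)*B = ((5 + (0 - 1*(-5)))*7 + 53)*(571/1898) = ((5 + (0 + 5))*7 + 53)*(571/1898) = ((5 + 5)*7 + 53)*(571/1898) = (10*7 + 53)*(571/1898) = (70 + 53)*(571/1898) = 123*(571/1898) = 70233/1898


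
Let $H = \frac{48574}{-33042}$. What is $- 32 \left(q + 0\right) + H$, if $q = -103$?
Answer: $\frac{54428929}{16521} \approx 3294.5$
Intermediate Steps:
$H = - \frac{24287}{16521}$ ($H = 48574 \left(- \frac{1}{33042}\right) = - \frac{24287}{16521} \approx -1.4701$)
$- 32 \left(q + 0\right) + H = - 32 \left(-103 + 0\right) - \frac{24287}{16521} = \left(-32\right) \left(-103\right) - \frac{24287}{16521} = 3296 - \frac{24287}{16521} = \frac{54428929}{16521}$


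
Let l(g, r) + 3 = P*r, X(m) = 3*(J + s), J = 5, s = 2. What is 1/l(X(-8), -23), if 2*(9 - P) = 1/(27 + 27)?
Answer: -108/22657 ≈ -0.0047667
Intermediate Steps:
P = 971/108 (P = 9 - 1/(2*(27 + 27)) = 9 - ½/54 = 9 - ½*1/54 = 9 - 1/108 = 971/108 ≈ 8.9907)
X(m) = 21 (X(m) = 3*(5 + 2) = 3*7 = 21)
l(g, r) = -3 + 971*r/108
1/l(X(-8), -23) = 1/(-3 + (971/108)*(-23)) = 1/(-3 - 22333/108) = 1/(-22657/108) = -108/22657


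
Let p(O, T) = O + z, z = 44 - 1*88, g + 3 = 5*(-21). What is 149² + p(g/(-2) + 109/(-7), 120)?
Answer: 155368/7 ≈ 22195.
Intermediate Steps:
g = -108 (g = -3 + 5*(-21) = -3 - 105 = -108)
z = -44 (z = 44 - 88 = -44)
p(O, T) = -44 + O (p(O, T) = O - 44 = -44 + O)
149² + p(g/(-2) + 109/(-7), 120) = 149² + (-44 + (-108/(-2) + 109/(-7))) = 22201 + (-44 + (-108*(-½) + 109*(-⅐))) = 22201 + (-44 + (54 - 109/7)) = 22201 + (-44 + 269/7) = 22201 - 39/7 = 155368/7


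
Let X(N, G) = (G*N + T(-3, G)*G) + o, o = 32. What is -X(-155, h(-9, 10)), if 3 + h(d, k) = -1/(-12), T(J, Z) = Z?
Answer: -70933/144 ≈ -492.59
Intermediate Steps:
h(d, k) = -35/12 (h(d, k) = -3 - 1/(-12) = -3 - 1*(-1/12) = -3 + 1/12 = -35/12)
X(N, G) = 32 + G² + G*N (X(N, G) = (G*N + G*G) + 32 = (G*N + G²) + 32 = (G² + G*N) + 32 = 32 + G² + G*N)
-X(-155, h(-9, 10)) = -(32 + (-35/12)² - 35/12*(-155)) = -(32 + 1225/144 + 5425/12) = -1*70933/144 = -70933/144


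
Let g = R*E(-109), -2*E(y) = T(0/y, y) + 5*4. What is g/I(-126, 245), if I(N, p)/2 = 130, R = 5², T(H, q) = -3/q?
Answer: -10915/11336 ≈ -0.96286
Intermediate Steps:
R = 25
I(N, p) = 260 (I(N, p) = 2*130 = 260)
E(y) = -10 + 3/(2*y) (E(y) = -(-3/y + 5*4)/2 = -(-3/y + 20)/2 = -(20 - 3/y)/2 = -10 + 3/(2*y))
g = -54575/218 (g = 25*(-10 + (3/2)/(-109)) = 25*(-10 + (3/2)*(-1/109)) = 25*(-10 - 3/218) = 25*(-2183/218) = -54575/218 ≈ -250.34)
g/I(-126, 245) = -54575/218/260 = -54575/218*1/260 = -10915/11336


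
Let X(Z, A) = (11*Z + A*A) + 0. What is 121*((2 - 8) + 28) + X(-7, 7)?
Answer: 2634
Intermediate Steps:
X(Z, A) = A² + 11*Z (X(Z, A) = (11*Z + A²) + 0 = (A² + 11*Z) + 0 = A² + 11*Z)
121*((2 - 8) + 28) + X(-7, 7) = 121*((2 - 8) + 28) + (7² + 11*(-7)) = 121*(-6 + 28) + (49 - 77) = 121*22 - 28 = 2662 - 28 = 2634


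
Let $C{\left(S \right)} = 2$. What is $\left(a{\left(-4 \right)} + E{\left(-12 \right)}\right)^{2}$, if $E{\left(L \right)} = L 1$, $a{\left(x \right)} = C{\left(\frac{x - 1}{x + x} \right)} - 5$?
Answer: $225$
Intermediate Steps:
$a{\left(x \right)} = -3$ ($a{\left(x \right)} = 2 - 5 = -3$)
$E{\left(L \right)} = L$
$\left(a{\left(-4 \right)} + E{\left(-12 \right)}\right)^{2} = \left(-3 - 12\right)^{2} = \left(-15\right)^{2} = 225$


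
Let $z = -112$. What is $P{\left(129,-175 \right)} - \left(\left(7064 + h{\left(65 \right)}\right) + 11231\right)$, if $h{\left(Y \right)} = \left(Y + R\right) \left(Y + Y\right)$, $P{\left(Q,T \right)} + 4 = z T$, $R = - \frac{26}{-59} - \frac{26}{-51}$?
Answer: $- \frac{21883141}{3009} \approx -7272.6$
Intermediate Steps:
$R = \frac{2860}{3009}$ ($R = \left(-26\right) \left(- \frac{1}{59}\right) - - \frac{26}{51} = \frac{26}{59} + \frac{26}{51} = \frac{2860}{3009} \approx 0.95048$)
$P{\left(Q,T \right)} = -4 - 112 T$
$h{\left(Y \right)} = 2 Y \left(\frac{2860}{3009} + Y\right)$ ($h{\left(Y \right)} = \left(Y + \frac{2860}{3009}\right) \left(Y + Y\right) = \left(\frac{2860}{3009} + Y\right) 2 Y = 2 Y \left(\frac{2860}{3009} + Y\right)$)
$P{\left(129,-175 \right)} - \left(\left(7064 + h{\left(65 \right)}\right) + 11231\right) = \left(-4 - -19600\right) - \left(\left(7064 + \frac{2}{3009} \cdot 65 \left(2860 + 3009 \cdot 65\right)\right) + 11231\right) = \left(-4 + 19600\right) - \left(\left(7064 + \frac{2}{3009} \cdot 65 \left(2860 + 195585\right)\right) + 11231\right) = 19596 - \left(\left(7064 + \frac{2}{3009} \cdot 65 \cdot 198445\right) + 11231\right) = 19596 - \left(\left(7064 + \frac{25797850}{3009}\right) + 11231\right) = 19596 - \left(\frac{47053426}{3009} + 11231\right) = 19596 - \frac{80847505}{3009} = - \frac{21883141}{3009}$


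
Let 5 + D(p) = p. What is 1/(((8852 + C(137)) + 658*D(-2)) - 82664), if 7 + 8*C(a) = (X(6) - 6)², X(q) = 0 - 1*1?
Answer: -4/313651 ≈ -1.2753e-5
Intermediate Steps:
D(p) = -5 + p
X(q) = -1 (X(q) = 0 - 1 = -1)
C(a) = 21/4 (C(a) = -7/8 + (-1 - 6)²/8 = -7/8 + (⅛)*(-7)² = -7/8 + (⅛)*49 = -7/8 + 49/8 = 21/4)
1/(((8852 + C(137)) + 658*D(-2)) - 82664) = 1/(((8852 + 21/4) + 658*(-5 - 2)) - 82664) = 1/((35429/4 + 658*(-7)) - 82664) = 1/((35429/4 - 4606) - 82664) = 1/(17005/4 - 82664) = 1/(-313651/4) = -4/313651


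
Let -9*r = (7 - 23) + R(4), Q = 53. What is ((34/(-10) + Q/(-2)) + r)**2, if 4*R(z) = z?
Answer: 717409/900 ≈ 797.12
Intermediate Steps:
R(z) = z/4
r = 5/3 (r = -((7 - 23) + (1/4)*4)/9 = -(-16 + 1)/9 = -1/9*(-15) = 5/3 ≈ 1.6667)
((34/(-10) + Q/(-2)) + r)**2 = ((34/(-10) + 53/(-2)) + 5/3)**2 = ((34*(-1/10) + 53*(-1/2)) + 5/3)**2 = ((-17/5 - 53/2) + 5/3)**2 = (-299/10 + 5/3)**2 = (-847/30)**2 = 717409/900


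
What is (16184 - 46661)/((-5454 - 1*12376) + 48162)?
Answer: -30477/30332 ≈ -1.0048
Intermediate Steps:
(16184 - 46661)/((-5454 - 1*12376) + 48162) = -30477/((-5454 - 12376) + 48162) = -30477/(-17830 + 48162) = -30477/30332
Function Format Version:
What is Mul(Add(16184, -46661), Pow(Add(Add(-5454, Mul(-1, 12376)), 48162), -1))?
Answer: Rational(-30477, 30332) ≈ -1.0048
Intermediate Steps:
Mul(Add(16184, -46661), Pow(Add(Add(-5454, Mul(-1, 12376)), 48162), -1)) = Mul(-30477, Pow(Add(Add(-5454, -12376), 48162), -1)) = Mul(-30477, Pow(Add(-17830, 48162), -1)) = Mul(-30477, Pow(30332, -1)) = Mul(-30477, Rational(1, 30332)) = Rational(-30477, 30332)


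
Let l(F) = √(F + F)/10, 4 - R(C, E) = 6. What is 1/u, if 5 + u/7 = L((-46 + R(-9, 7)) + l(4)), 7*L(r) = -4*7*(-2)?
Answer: 1/21 ≈ 0.047619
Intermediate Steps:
R(C, E) = -2 (R(C, E) = 4 - 1*6 = 4 - 6 = -2)
l(F) = √2*√F/10 (l(F) = √(2*F)*(⅒) = (√2*√F)*(⅒) = √2*√F/10)
L(r) = 8 (L(r) = (-4*7*(-2))/7 = (-28*(-2))/7 = (⅐)*56 = 8)
u = 21 (u = -35 + 7*8 = -35 + 56 = 21)
1/u = 1/21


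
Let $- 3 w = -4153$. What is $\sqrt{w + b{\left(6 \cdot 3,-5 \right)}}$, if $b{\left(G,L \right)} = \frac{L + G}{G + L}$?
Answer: $\frac{2 \sqrt{3117}}{3} \approx 37.22$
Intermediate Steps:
$w = \frac{4153}{3}$ ($w = \left(- \frac{1}{3}\right) \left(-4153\right) = \frac{4153}{3} \approx 1384.3$)
$b{\left(G,L \right)} = 1$ ($b{\left(G,L \right)} = \frac{G + L}{G + L} = 1$)
$\sqrt{w + b{\left(6 \cdot 3,-5 \right)}} = \sqrt{\frac{4153}{3} + 1} = \sqrt{\frac{4156}{3}} = \frac{2 \sqrt{3117}}{3}$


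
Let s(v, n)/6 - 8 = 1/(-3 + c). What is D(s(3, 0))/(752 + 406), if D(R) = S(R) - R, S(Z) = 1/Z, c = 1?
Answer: -1012/26055 ≈ -0.038841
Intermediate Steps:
s(v, n) = 45 (s(v, n) = 48 + 6/(-3 + 1) = 48 + 6/(-2) = 48 + 6*(-½) = 48 - 3 = 45)
S(Z) = 1/Z
D(R) = 1/R - R
D(s(3, 0))/(752 + 406) = (1/45 - 1*45)/(752 + 406) = (1/45 - 45)/1158 = (1/1158)*(-2024/45) = -1012/26055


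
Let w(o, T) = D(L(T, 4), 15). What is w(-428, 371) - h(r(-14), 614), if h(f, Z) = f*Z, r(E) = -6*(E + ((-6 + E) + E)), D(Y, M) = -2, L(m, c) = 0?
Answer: -176834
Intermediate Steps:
w(o, T) = -2
r(E) = 36 - 18*E (r(E) = -6*(E + (-6 + 2*E)) = -6*(-6 + 3*E) = 36 - 18*E)
h(f, Z) = Z*f
w(-428, 371) - h(r(-14), 614) = -2 - 614*(36 - 18*(-14)) = -2 - 614*(36 + 252) = -2 - 614*288 = -2 - 1*176832 = -2 - 176832 = -176834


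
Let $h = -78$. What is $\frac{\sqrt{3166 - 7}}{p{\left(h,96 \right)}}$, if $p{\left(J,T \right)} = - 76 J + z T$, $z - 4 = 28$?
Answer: $\frac{\sqrt{39}}{1000} \approx 0.006245$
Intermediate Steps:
$z = 32$ ($z = 4 + 28 = 32$)
$p{\left(J,T \right)} = - 76 J + 32 T$
$\frac{\sqrt{3166 - 7}}{p{\left(h,96 \right)}} = \frac{\sqrt{3166 - 7}}{\left(-76\right) \left(-78\right) + 32 \cdot 96} = \frac{\sqrt{3159}}{5928 + 3072} = \frac{9 \sqrt{39}}{9000} = 9 \sqrt{39} \cdot \frac{1}{9000} = \frac{\sqrt{39}}{1000}$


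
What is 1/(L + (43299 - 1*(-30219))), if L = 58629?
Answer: 1/132147 ≈ 7.5673e-6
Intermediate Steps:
1/(L + (43299 - 1*(-30219))) = 1/(58629 + (43299 - 1*(-30219))) = 1/(58629 + (43299 + 30219)) = 1/(58629 + 73518) = 1/132147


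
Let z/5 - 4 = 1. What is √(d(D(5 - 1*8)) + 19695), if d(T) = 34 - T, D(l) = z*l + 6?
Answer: √19798 ≈ 140.71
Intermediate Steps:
z = 25 (z = 20 + 5*1 = 20 + 5 = 25)
D(l) = 6 + 25*l (D(l) = 25*l + 6 = 6 + 25*l)
√(d(D(5 - 1*8)) + 19695) = √((34 - (6 + 25*(5 - 1*8))) + 19695) = √((34 - (6 + 25*(5 - 8))) + 19695) = √((34 - (6 + 25*(-3))) + 19695) = √((34 - (6 - 75)) + 19695) = √((34 - 1*(-69)) + 19695) = √((34 + 69) + 19695) = √(103 + 19695) = √19798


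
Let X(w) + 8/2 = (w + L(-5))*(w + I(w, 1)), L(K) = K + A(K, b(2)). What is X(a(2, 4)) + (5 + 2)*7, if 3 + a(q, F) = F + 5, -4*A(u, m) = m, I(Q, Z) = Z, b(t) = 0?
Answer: 52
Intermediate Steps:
A(u, m) = -m/4
a(q, F) = 2 + F (a(q, F) = -3 + (F + 5) = -3 + (5 + F) = 2 + F)
L(K) = K (L(K) = K - ¼*0 = K + 0 = K)
X(w) = -4 + (1 + w)*(-5 + w) (X(w) = -4 + (w - 5)*(w + 1) = -4 + (-5 + w)*(1 + w) = -4 + (1 + w)*(-5 + w))
X(a(2, 4)) + (5 + 2)*7 = (-9 + (2 + 4)² - 4*(2 + 4)) + (5 + 2)*7 = (-9 + 6² - 4*6) + 7*7 = (-9 + 36 - 24) + 49 = 3 + 49 = 52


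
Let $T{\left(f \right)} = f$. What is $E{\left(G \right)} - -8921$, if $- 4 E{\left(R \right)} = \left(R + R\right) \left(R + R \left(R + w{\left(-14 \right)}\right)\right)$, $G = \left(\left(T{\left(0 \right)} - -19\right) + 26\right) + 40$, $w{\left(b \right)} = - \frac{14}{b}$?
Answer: $- \frac{610733}{2} \approx -3.0537 \cdot 10^{5}$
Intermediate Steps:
$G = 85$ ($G = \left(\left(0 - -19\right) + 26\right) + 40 = \left(\left(0 + 19\right) + 26\right) + 40 = \left(19 + 26\right) + 40 = 45 + 40 = 85$)
$E{\left(R \right)} = - \frac{R \left(R + R \left(1 + R\right)\right)}{2}$ ($E{\left(R \right)} = - \frac{\left(R + R\right) \left(R + R \left(R - \frac{14}{-14}\right)\right)}{4} = - \frac{2 R \left(R + R \left(R - -1\right)\right)}{4} = - \frac{2 R \left(R + R \left(R + 1\right)\right)}{4} = - \frac{2 R \left(R + R \left(1 + R\right)\right)}{4} = - \frac{R \left(R + R \left(1 + R\right)\right)}{2}$)
$E{\left(G \right)} - -8921 = \frac{85^{2} \left(-2 - 85\right)}{2} - -8921 = \frac{1}{2} \cdot 7225 \left(-2 - 85\right) + 8921 = \frac{1}{2} \cdot 7225 \left(-87\right) + 8921 = - \frac{628575}{2} + 8921 = - \frac{610733}{2}$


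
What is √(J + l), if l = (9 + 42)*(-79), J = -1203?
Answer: 4*I*√327 ≈ 72.333*I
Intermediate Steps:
l = -4029 (l = 51*(-79) = -4029)
√(J + l) = √(-1203 - 4029) = √(-5232) = 4*I*√327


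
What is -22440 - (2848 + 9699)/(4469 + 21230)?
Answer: -576698107/25699 ≈ -22441.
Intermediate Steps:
-22440 - (2848 + 9699)/(4469 + 21230) = -22440 - 12547/25699 = -576698107/25699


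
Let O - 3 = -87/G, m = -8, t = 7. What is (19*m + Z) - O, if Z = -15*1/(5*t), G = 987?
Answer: -7301/47 ≈ -155.34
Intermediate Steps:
Z = -3/7 (Z = -15/(7*5) = -15/35 = -15*1/35 = -3/7 ≈ -0.42857)
O = 958/329 (O = 3 - 87/987 = 3 - 87*1/987 = 3 - 29/329 = 958/329 ≈ 2.9119)
(19*m + Z) - O = (19*(-8) - 3/7) - 1*958/329 = (-152 - 3/7) - 958/329 = -1067/7 - 958/329 = -7301/47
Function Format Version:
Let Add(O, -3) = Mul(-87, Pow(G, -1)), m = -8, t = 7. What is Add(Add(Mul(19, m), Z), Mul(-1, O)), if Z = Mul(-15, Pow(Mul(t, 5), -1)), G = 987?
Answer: Rational(-7301, 47) ≈ -155.34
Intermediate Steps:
Z = Rational(-3, 7) (Z = Mul(-15, Pow(Mul(7, 5), -1)) = Mul(-15, Pow(35, -1)) = Mul(-15, Rational(1, 35)) = Rational(-3, 7) ≈ -0.42857)
O = Rational(958, 329) (O = Add(3, Mul(-87, Pow(987, -1))) = Add(3, Mul(-87, Rational(1, 987))) = Add(3, Rational(-29, 329)) = Rational(958, 329) ≈ 2.9119)
Add(Add(Mul(19, m), Z), Mul(-1, O)) = Add(Add(Mul(19, -8), Rational(-3, 7)), Mul(-1, Rational(958, 329))) = Add(Add(-152, Rational(-3, 7)), Rational(-958, 329)) = Add(Rational(-1067, 7), Rational(-958, 329)) = Rational(-7301, 47)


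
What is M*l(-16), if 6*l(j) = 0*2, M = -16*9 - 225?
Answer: 0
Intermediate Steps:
M = -369 (M = -144 - 225 = -369)
l(j) = 0 (l(j) = (0*2)/6 = (⅙)*0 = 0)
M*l(-16) = -369*0 = 0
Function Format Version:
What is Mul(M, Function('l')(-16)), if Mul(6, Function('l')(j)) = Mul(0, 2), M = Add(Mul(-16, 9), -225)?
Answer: 0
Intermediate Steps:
M = -369 (M = Add(-144, -225) = -369)
Function('l')(j) = 0 (Function('l')(j) = Mul(Rational(1, 6), Mul(0, 2)) = Mul(Rational(1, 6), 0) = 0)
Mul(M, Function('l')(-16)) = Mul(-369, 0) = 0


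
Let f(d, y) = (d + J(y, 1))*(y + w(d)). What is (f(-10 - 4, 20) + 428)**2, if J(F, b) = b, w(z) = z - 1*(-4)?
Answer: 88804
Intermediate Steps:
w(z) = 4 + z (w(z) = z + 4 = 4 + z)
f(d, y) = (1 + d)*(4 + d + y) (f(d, y) = (d + 1)*(y + (4 + d)) = (1 + d)*(4 + d + y))
(f(-10 - 4, 20) + 428)**2 = ((4 + (-10 - 4) + 20 + (-10 - 4)*20 + (-10 - 4)*(4 + (-10 - 4))) + 428)**2 = ((4 - 14 + 20 - 14*20 - 14*(4 - 14)) + 428)**2 = ((4 - 14 + 20 - 280 - 14*(-10)) + 428)**2 = ((4 - 14 + 20 - 280 + 140) + 428)**2 = (-130 + 428)**2 = 298**2 = 88804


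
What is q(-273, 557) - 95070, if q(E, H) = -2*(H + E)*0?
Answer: -95070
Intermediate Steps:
q(E, H) = 0 (q(E, H) = -2*(E + H)*0 = (-2*E - 2*H)*0 = 0)
q(-273, 557) - 95070 = 0 - 95070 = -95070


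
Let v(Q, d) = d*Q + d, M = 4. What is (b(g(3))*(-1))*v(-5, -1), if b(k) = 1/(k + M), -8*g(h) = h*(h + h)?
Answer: -16/7 ≈ -2.2857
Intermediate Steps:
g(h) = -h²/4 (g(h) = -h*(h + h)/8 = -h*2*h/8 = -h²/4)
v(Q, d) = d + Q*d (v(Q, d) = Q*d + d = d + Q*d)
b(k) = 1/(4 + k) (b(k) = 1/(k + 4) = 1/(4 + k))
(b(g(3))*(-1))*v(-5, -1) = (-1/(4 - ¼*3²))*(-(1 - 5)) = (-1/(4 - ¼*9))*(-1*(-4)) = (-1/(4 - 9/4))*4 = (-1/(7/4))*4 = ((4/7)*(-1))*4 = -4/7*4 = -16/7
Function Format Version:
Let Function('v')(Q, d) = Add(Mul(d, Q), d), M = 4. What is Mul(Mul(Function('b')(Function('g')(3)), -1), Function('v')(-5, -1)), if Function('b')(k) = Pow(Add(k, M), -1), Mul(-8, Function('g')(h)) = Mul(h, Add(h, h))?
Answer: Rational(-16, 7) ≈ -2.2857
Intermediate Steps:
Function('g')(h) = Mul(Rational(-1, 4), Pow(h, 2)) (Function('g')(h) = Mul(Rational(-1, 8), Mul(h, Add(h, h))) = Mul(Rational(-1, 8), Mul(h, Mul(2, h))) = Mul(Rational(-1, 8), Mul(2, Pow(h, 2))) = Mul(Rational(-1, 4), Pow(h, 2)))
Function('v')(Q, d) = Add(d, Mul(Q, d)) (Function('v')(Q, d) = Add(Mul(Q, d), d) = Add(d, Mul(Q, d)))
Function('b')(k) = Pow(Add(4, k), -1) (Function('b')(k) = Pow(Add(k, 4), -1) = Pow(Add(4, k), -1))
Mul(Mul(Function('b')(Function('g')(3)), -1), Function('v')(-5, -1)) = Mul(Mul(Pow(Add(4, Mul(Rational(-1, 4), Pow(3, 2))), -1), -1), Mul(-1, Add(1, -5))) = Mul(Mul(Pow(Add(4, Mul(Rational(-1, 4), 9)), -1), -1), Mul(-1, -4)) = Mul(Mul(Pow(Add(4, Rational(-9, 4)), -1), -1), 4) = Mul(Mul(Pow(Rational(7, 4), -1), -1), 4) = Mul(Mul(Rational(4, 7), -1), 4) = Mul(Rational(-4, 7), 4) = Rational(-16, 7)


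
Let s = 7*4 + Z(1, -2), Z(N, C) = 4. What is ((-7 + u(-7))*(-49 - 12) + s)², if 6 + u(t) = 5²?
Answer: 490000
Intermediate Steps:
u(t) = 19 (u(t) = -6 + 5² = -6 + 25 = 19)
s = 32 (s = 7*4 + 4 = 28 + 4 = 32)
((-7 + u(-7))*(-49 - 12) + s)² = ((-7 + 19)*(-49 - 12) + 32)² = (12*(-61) + 32)² = (-732 + 32)² = (-700)² = 490000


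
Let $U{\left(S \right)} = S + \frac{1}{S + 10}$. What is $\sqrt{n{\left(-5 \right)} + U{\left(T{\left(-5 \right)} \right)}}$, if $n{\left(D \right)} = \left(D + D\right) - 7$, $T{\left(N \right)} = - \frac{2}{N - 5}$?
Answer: $\frac{i \sqrt{1086045}}{255} \approx 4.0868 i$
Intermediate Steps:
$T{\left(N \right)} = - \frac{2}{-5 + N}$
$U{\left(S \right)} = S + \frac{1}{10 + S}$
$n{\left(D \right)} = -7 + 2 D$ ($n{\left(D \right)} = 2 D - 7 = -7 + 2 D$)
$\sqrt{n{\left(-5 \right)} + U{\left(T{\left(-5 \right)} \right)}} = \sqrt{\left(-7 + 2 \left(-5\right)\right) + \frac{1 + \left(- \frac{2}{-5 - 5}\right)^{2} + 10 \left(- \frac{2}{-5 - 5}\right)}{10 - \frac{2}{-5 - 5}}} = \sqrt{\left(-7 - 10\right) + \frac{1 + \left(- \frac{2}{-10}\right)^{2} + 10 \left(- \frac{2}{-10}\right)}{10 - \frac{2}{-10}}} = \sqrt{-17 + \frac{1 + \left(\left(-2\right) \left(- \frac{1}{10}\right)\right)^{2} + 10 \left(\left(-2\right) \left(- \frac{1}{10}\right)\right)}{10 - - \frac{1}{5}}} = \sqrt{-17 + \frac{1 + \left(\frac{1}{5}\right)^{2} + 10 \cdot \frac{1}{5}}{10 + \frac{1}{5}}} = \sqrt{-17 + \frac{1 + \frac{1}{25} + 2}{\frac{51}{5}}} = \sqrt{-17 + \frac{5}{51} \cdot \frac{76}{25}} = \sqrt{-17 + \frac{76}{255}} = \sqrt{- \frac{4259}{255}} = \frac{i \sqrt{1086045}}{255}$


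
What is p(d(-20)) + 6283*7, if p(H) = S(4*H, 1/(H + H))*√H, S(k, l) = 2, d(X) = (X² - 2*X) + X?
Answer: 43981 + 4*√105 ≈ 44022.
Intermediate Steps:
d(X) = X² - X
p(H) = 2*√H
p(d(-20)) + 6283*7 = 2*√(-20*(-1 - 20)) + 6283*7 = 2*√(-20*(-21)) + 43981 = 2*√420 + 43981 = 2*(2*√105) + 43981 = 4*√105 + 43981 = 43981 + 4*√105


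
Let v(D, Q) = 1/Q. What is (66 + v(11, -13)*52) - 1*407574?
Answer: -407512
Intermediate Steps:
(66 + v(11, -13)*52) - 1*407574 = (66 + 52/(-13)) - 1*407574 = (66 - 1/13*52) - 407574 = (66 - 4) - 407574 = 62 - 407574 = -407512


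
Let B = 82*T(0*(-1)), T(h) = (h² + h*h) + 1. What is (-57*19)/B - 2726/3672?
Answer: -1050077/75276 ≈ -13.950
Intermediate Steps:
T(h) = 1 + 2*h² (T(h) = (h² + h²) + 1 = 2*h² + 1 = 1 + 2*h²)
B = 82 (B = 82*(1 + 2*(0*(-1))²) = 82*(1 + 2*0²) = 82*(1 + 2*0) = 82*(1 + 0) = 82*1 = 82)
(-57*19)/B - 2726/3672 = -57*19/82 - 2726/3672 = -1083*1/82 - 2726*1/3672 = -1083/82 - 1363/1836 = -1050077/75276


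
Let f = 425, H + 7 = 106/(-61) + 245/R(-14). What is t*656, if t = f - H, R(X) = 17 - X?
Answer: 528245968/1891 ≈ 2.7935e+5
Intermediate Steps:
H = -1578/1891 (H = -7 + (106/(-61) + 245/(17 - 1*(-14))) = -7 + (106*(-1/61) + 245/(17 + 14)) = -7 + (-106/61 + 245/31) = -7 + 11659/1891 = -1578/1891 ≈ -0.83448)
t = 805253/1891 (t = 425 - 1*(-1578/1891) = 425 + 1578/1891 = 805253/1891 ≈ 425.83)
t*656 = (805253/1891)*656 = 528245968/1891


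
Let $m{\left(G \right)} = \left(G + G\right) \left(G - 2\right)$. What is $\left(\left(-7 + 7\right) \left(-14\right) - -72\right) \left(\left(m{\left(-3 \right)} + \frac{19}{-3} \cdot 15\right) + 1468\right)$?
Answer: $101016$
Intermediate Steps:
$m{\left(G \right)} = 2 G \left(-2 + G\right)$
$\left(\left(-7 + 7\right) \left(-14\right) - -72\right) \left(\left(m{\left(-3 \right)} + \frac{19}{-3} \cdot 15\right) + 1468\right) = \left(\left(-7 + 7\right) \left(-14\right) - -72\right) \left(\left(2 \left(-3\right) \left(-2 - 3\right) + \frac{19}{-3} \cdot 15\right) + 1468\right) = \left(0 \left(-14\right) + 72\right) \left(\left(2 \left(-3\right) \left(-5\right) + 19 \left(- \frac{1}{3}\right) 15\right) + 1468\right) = \left(0 + 72\right) \left(\left(30 - 95\right) + 1468\right) = 72 \left(\left(30 - 95\right) + 1468\right) = 72 \left(-65 + 1468\right) = 72 \cdot 1403 = 101016$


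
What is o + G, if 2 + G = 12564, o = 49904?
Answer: 62466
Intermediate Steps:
G = 12562 (G = -2 + 12564 = 12562)
o + G = 49904 + 12562 = 62466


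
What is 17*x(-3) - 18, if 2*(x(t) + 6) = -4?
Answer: -154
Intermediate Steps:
x(t) = -8 (x(t) = -6 + (½)*(-4) = -6 - 2 = -8)
17*x(-3) - 18 = 17*(-8) - 18 = -136 - 18 = -154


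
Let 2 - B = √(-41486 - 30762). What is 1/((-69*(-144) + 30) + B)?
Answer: 1246/12429159 + I*√18062/49716636 ≈ 0.00010025 + 2.7032e-6*I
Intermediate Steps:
B = 2 - 2*I*√18062 (B = 2 - √(-41486 - 30762) = 2 - √(-72248) = 2 - 2*I*√18062 ≈ 2.0 - 268.79*I)
1/((-69*(-144) + 30) + B) = 1/((-69*(-144) + 30) + (2 - 2*I*√18062)) = 1/((9936 + 30) + (2 - 2*I*√18062)) = 1/(9966 + (2 - 2*I*√18062)) = 1/(9968 - 2*I*√18062)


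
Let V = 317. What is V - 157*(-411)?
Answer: 64844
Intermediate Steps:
V - 157*(-411) = 317 - 157*(-411) = 317 + 64527 = 64844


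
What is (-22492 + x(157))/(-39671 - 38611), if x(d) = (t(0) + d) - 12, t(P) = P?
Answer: 2483/8698 ≈ 0.28547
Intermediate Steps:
x(d) = -12 + d (x(d) = (0 + d) - 12 = d - 12 = -12 + d)
(-22492 + x(157))/(-39671 - 38611) = (-22492 + (-12 + 157))/(-39671 - 38611) = (-22492 + 145)/(-78282) = -22347*(-1/78282) = 2483/8698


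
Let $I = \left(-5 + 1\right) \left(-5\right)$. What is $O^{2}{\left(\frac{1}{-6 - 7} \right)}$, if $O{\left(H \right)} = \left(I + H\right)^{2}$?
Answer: $\frac{4499860561}{28561} \approx 1.5755 \cdot 10^{5}$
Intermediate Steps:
$I = 20$ ($I = \left(-4\right) \left(-5\right) = 20$)
$O{\left(H \right)} = \left(20 + H\right)^{2}$
$O^{2}{\left(\frac{1}{-6 - 7} \right)} = \left(\left(20 + \frac{1}{-6 - 7}\right)^{2}\right)^{2} = \left(\left(20 + \frac{1}{-13}\right)^{2}\right)^{2} = \left(\left(20 - \frac{1}{13}\right)^{2}\right)^{2} = \left(\left(\frac{259}{13}\right)^{2}\right)^{2} = \left(\frac{67081}{169}\right)^{2} = \frac{4499860561}{28561}$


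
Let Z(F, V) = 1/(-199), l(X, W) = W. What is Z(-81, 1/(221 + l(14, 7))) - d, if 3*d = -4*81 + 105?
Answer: 14526/199 ≈ 72.995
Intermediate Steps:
Z(F, V) = -1/199
d = -73 (d = (-4*81 + 105)/3 = (-324 + 105)/3 = (1/3)*(-219) = -73)
Z(-81, 1/(221 + l(14, 7))) - d = -1/199 - 1*(-73) = -1/199 + 73 = 14526/199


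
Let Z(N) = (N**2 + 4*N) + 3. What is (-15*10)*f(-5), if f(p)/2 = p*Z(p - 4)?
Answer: 72000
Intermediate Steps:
Z(N) = 3 + N**2 + 4*N
f(p) = 2*p*(-13 + (-4 + p)**2 + 4*p) (f(p) = 2*(p*(3 + (p - 4)**2 + 4*(p - 4))) = 2*(p*(3 + (-4 + p)**2 + 4*(-4 + p))) = 2*(p*(3 + (-4 + p)**2 + (-16 + 4*p))) = 2*(p*(-13 + (-4 + p)**2 + 4*p)) = 2*p*(-13 + (-4 + p)**2 + 4*p))
(-15*10)*f(-5) = (-15*10)*(2*(-5)*(3 + (-5)**2 - 4*(-5))) = -300*(-5)*(3 + 25 + 20) = -300*(-5)*48 = -150*(-480) = 72000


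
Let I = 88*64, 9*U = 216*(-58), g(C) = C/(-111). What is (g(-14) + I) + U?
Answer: 470654/111 ≈ 4240.1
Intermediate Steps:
g(C) = -C/111 (g(C) = C*(-1/111) = -C/111)
U = -1392 (U = (216*(-58))/9 = (⅑)*(-12528) = -1392)
I = 5632
(g(-14) + I) + U = (-1/111*(-14) + 5632) - 1392 = (14/111 + 5632) - 1392 = 625166/111 - 1392 = 470654/111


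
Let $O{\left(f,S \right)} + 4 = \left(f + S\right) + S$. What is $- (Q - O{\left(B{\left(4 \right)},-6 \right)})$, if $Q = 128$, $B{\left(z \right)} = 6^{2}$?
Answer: $-108$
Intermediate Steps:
$B{\left(z \right)} = 36$
$O{\left(f,S \right)} = -4 + f + 2 S$ ($O{\left(f,S \right)} = -4 + \left(\left(f + S\right) + S\right) = -4 + \left(\left(S + f\right) + S\right) = -4 + \left(f + 2 S\right) = -4 + f + 2 S$)
$- (Q - O{\left(B{\left(4 \right)},-6 \right)}) = - (128 - \left(-4 + 36 + 2 \left(-6\right)\right)) = - (128 - \left(-4 + 36 - 12\right)) = - (128 - 20) = \left(-1\right) 108 = -108$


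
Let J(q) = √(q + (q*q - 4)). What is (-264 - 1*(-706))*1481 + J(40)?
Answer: 654602 + 2*√409 ≈ 6.5464e+5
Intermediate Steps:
J(q) = √(-4 + q + q²) (J(q) = √(q + (q² - 4)) = √(q + (-4 + q²)) = √(-4 + q + q²))
(-264 - 1*(-706))*1481 + J(40) = (-264 - 1*(-706))*1481 + √(-4 + 40 + 40²) = (-264 + 706)*1481 + √(-4 + 40 + 1600) = 442*1481 + √1636 = 654602 + 2*√409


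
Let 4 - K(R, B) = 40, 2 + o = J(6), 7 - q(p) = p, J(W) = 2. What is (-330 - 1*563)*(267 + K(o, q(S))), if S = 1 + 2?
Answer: -206283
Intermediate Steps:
S = 3
q(p) = 7 - p
o = 0 (o = -2 + 2 = 0)
K(R, B) = -36 (K(R, B) = 4 - 1*40 = 4 - 40 = -36)
(-330 - 1*563)*(267 + K(o, q(S))) = (-330 - 1*563)*(267 - 36) = (-330 - 563)*231 = -893*231 = -206283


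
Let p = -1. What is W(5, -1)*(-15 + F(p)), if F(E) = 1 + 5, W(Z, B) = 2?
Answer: -18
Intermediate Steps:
F(E) = 6
W(5, -1)*(-15 + F(p)) = 2*(-15 + 6) = 2*(-9) = -18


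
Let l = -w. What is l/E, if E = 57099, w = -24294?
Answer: 8098/19033 ≈ 0.42547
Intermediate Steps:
l = 24294 (l = -1*(-24294) = 24294)
l/E = 24294/57099 = 24294*(1/57099) = 8098/19033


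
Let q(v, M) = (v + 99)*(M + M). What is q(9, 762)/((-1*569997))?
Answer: -2032/7037 ≈ -0.28876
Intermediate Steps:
q(v, M) = 2*M*(99 + v) (q(v, M) = (99 + v)*(2*M) = 2*M*(99 + v))
q(9, 762)/((-1*569997)) = (2*762*(99 + 9))/((-1*569997)) = (2*762*108)/(-569997) = 164592*(-1/569997) = -2032/7037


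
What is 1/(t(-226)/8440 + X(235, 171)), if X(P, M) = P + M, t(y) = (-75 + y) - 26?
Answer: 8440/3426313 ≈ 0.0024633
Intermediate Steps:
t(y) = -101 + y
X(P, M) = M + P
1/(t(-226)/8440 + X(235, 171)) = 1/((-101 - 226)/8440 + (171 + 235)) = 1/(-327*1/8440 + 406) = 1/(-327/8440 + 406) = 1/(3426313/8440) = 8440/3426313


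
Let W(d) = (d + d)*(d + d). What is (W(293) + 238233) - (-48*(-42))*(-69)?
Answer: 720733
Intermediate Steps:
W(d) = 4*d² (W(d) = (2*d)*(2*d) = 4*d²)
(W(293) + 238233) - (-48*(-42))*(-69) = (4*293² + 238233) - (-48*(-42))*(-69) = (4*85849 + 238233) - 2016*(-69) = (343396 + 238233) - 1*(-139104) = 581629 + 139104 = 720733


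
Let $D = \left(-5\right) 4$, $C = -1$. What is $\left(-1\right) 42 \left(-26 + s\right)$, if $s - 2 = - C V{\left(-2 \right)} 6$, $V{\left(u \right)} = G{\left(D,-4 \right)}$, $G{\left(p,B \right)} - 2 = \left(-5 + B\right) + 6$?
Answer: $1260$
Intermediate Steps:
$D = -20$
$G{\left(p,B \right)} = 3 + B$ ($G{\left(p,B \right)} = 2 + \left(\left(-5 + B\right) + 6\right) = 2 + \left(1 + B\right) = 3 + B$)
$V{\left(u \right)} = -1$ ($V{\left(u \right)} = 3 - 4 = -1$)
$s = -4$ ($s = 2 + \left(-1\right) \left(-1\right) \left(-1\right) 6 = 2 + 1 \left(-1\right) 6 = 2 - 6 = -4$)
$\left(-1\right) 42 \left(-26 + s\right) = \left(-1\right) 42 \left(-26 - 4\right) = \left(-42\right) \left(-30\right) = 1260$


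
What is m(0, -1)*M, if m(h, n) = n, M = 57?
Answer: -57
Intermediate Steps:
m(0, -1)*M = -1*57 = -57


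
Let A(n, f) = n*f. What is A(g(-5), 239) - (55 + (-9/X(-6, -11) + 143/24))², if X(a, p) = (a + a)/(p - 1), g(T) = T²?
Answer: 1886591/576 ≈ 3275.3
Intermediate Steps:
X(a, p) = 2*a/(-1 + p) (X(a, p) = (2*a)/(-1 + p) = 2*a/(-1 + p))
A(n, f) = f*n
A(g(-5), 239) - (55 + (-9/X(-6, -11) + 143/24))² = 239*(-5)² - (55 + (-9/1 + 143/24))² = 239*25 - (55 + (-9/1 + 143*(1/24)))² = 5975 - (55 + (-9/1 + 143/24))² = 5975 - (55 + (-9*1 + 143/24))² = 5975 - (55 + (-9 + 143/24))² = 5975 - (55 - 73/24)² = 5975 - (1247/24)² = 5975 - 1*1555009/576 = 5975 - 1555009/576 = 1886591/576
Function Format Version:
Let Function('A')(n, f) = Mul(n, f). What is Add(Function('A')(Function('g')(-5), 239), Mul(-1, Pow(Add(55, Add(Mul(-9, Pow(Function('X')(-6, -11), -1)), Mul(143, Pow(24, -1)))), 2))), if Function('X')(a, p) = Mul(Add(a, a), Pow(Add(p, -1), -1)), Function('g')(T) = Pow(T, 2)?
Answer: Rational(1886591, 576) ≈ 3275.3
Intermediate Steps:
Function('X')(a, p) = Mul(2, a, Pow(Add(-1, p), -1)) (Function('X')(a, p) = Mul(Mul(2, a), Pow(Add(-1, p), -1)) = Mul(2, a, Pow(Add(-1, p), -1)))
Function('A')(n, f) = Mul(f, n)
Add(Function('A')(Function('g')(-5), 239), Mul(-1, Pow(Add(55, Add(Mul(-9, Pow(Function('X')(-6, -11), -1)), Mul(143, Pow(24, -1)))), 2))) = Add(Mul(239, Pow(-5, 2)), Mul(-1, Pow(Add(55, Add(Mul(-9, Pow(Mul(2, -6, Pow(Add(-1, -11), -1)), -1)), Mul(143, Pow(24, -1)))), 2))) = Add(Mul(239, 25), Mul(-1, Pow(Add(55, Add(Mul(-9, Pow(Mul(2, -6, Pow(-12, -1)), -1)), Mul(143, Rational(1, 24)))), 2))) = Add(5975, Mul(-1, Pow(Add(55, Add(Mul(-9, Pow(Mul(2, -6, Rational(-1, 12)), -1)), Rational(143, 24))), 2))) = Add(5975, Mul(-1, Pow(Add(55, Add(Mul(-9, Pow(1, -1)), Rational(143, 24))), 2))) = Add(5975, Mul(-1, Pow(Add(55, Add(Mul(-9, 1), Rational(143, 24))), 2))) = Add(5975, Mul(-1, Pow(Add(55, Add(-9, Rational(143, 24))), 2))) = Add(5975, Mul(-1, Pow(Add(55, Rational(-73, 24)), 2))) = Add(5975, Mul(-1, Pow(Rational(1247, 24), 2))) = Add(5975, Mul(-1, Rational(1555009, 576))) = Add(5975, Rational(-1555009, 576)) = Rational(1886591, 576)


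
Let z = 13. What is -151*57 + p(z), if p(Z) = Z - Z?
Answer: -8607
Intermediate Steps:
p(Z) = 0
-151*57 + p(z) = -151*57 + 0 = -8607 + 0 = -8607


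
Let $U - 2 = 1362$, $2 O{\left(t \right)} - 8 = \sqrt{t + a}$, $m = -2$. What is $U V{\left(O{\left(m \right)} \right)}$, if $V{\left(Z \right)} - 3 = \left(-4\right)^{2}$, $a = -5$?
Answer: $25916$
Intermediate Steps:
$O{\left(t \right)} = 4 + \frac{\sqrt{-5 + t}}{2}$ ($O{\left(t \right)} = 4 + \frac{\sqrt{t - 5}}{2} = 4 + \frac{\sqrt{-5 + t}}{2}$)
$V{\left(Z \right)} = 19$ ($V{\left(Z \right)} = 3 + \left(-4\right)^{2} = 3 + 16 = 19$)
$U = 1364$ ($U = 2 + 1362 = 1364$)
$U V{\left(O{\left(m \right)} \right)} = 1364 \cdot 19 = 25916$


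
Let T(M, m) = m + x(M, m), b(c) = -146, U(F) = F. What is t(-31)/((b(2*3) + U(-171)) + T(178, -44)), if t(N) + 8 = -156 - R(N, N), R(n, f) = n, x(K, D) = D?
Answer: 133/405 ≈ 0.32839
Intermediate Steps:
T(M, m) = 2*m (T(M, m) = m + m = 2*m)
t(N) = -164 - N (t(N) = -8 + (-156 - N) = -164 - N)
t(-31)/((b(2*3) + U(-171)) + T(178, -44)) = (-164 - 1*(-31))/((-146 - 171) + 2*(-44)) = (-164 + 31)/(-317 - 88) = -133/(-405) = -133*(-1/405) = 133/405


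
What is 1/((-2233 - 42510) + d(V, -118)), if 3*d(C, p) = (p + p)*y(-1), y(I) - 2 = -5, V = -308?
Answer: -1/44507 ≈ -2.2468e-5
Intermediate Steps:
y(I) = -3 (y(I) = 2 - 5 = -3)
d(C, p) = -2*p (d(C, p) = ((p + p)*(-3))/3 = ((2*p)*(-3))/3 = (-6*p)/3 = -2*p)
1/((-2233 - 42510) + d(V, -118)) = 1/((-2233 - 42510) - 2*(-118)) = 1/(-44743 + 236) = 1/(-44507) = -1/44507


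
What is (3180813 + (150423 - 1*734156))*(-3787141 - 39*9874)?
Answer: -10835607297160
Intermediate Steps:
(3180813 + (150423 - 1*734156))*(-3787141 - 39*9874) = (3180813 + (150423 - 734156))*(-3787141 - 385086) = (3180813 - 583733)*(-4172227) = 2597080*(-4172227) = -10835607297160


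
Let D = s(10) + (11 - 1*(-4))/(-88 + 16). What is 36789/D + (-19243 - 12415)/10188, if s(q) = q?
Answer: 4493956169/1197090 ≈ 3754.1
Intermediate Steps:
D = 235/24 (D = 10 + (11 - 1*(-4))/(-88 + 16) = 10 + (11 + 4)/(-72) = 10 + 15*(-1/72) = 10 - 5/24 = 235/24 ≈ 9.7917)
36789/D + (-19243 - 12415)/10188 = 36789/(235/24) + (-19243 - 12415)/10188 = 36789*(24/235) - 31658*1/10188 = 882936/235 - 15829/5094 = 4493956169/1197090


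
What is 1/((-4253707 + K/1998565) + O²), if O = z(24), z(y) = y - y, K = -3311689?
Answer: -1998565/8501313242144 ≈ -2.3509e-7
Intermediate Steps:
z(y) = 0
O = 0
1/((-4253707 + K/1998565) + O²) = 1/((-4253707 - 3311689/1998565) + 0²) = 1/((-4253707 - 3311689*1/1998565) + 0) = 1/((-4253707 - 3311689/1998565) + 0) = 1/(-8501313242144/1998565 + 0) = 1/(-8501313242144/1998565) = -1998565/8501313242144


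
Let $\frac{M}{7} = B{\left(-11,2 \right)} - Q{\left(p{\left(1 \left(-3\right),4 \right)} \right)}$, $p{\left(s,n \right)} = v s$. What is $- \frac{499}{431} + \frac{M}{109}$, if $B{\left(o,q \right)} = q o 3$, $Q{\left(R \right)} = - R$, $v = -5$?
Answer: $- \frac{208258}{46979} \approx -4.433$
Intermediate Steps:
$p{\left(s,n \right)} = - 5 s$
$B{\left(o,q \right)} = 3 o q$ ($B{\left(o,q \right)} = o q 3 = 3 o q$)
$M = -357$ ($M = 7 \left(3 \left(-11\right) 2 - - \left(-5\right) 1 \left(-3\right)\right) = 7 \left(-66 - - \left(-5\right) \left(-3\right)\right) = 7 \left(-66 - \left(-1\right) 15\right) = 7 \left(-66 - -15\right) = 7 \left(-66 + 15\right) = 7 \left(-51\right) = -357$)
$- \frac{499}{431} + \frac{M}{109} = - \frac{499}{431} - \frac{357}{109} = - \frac{208258}{46979}$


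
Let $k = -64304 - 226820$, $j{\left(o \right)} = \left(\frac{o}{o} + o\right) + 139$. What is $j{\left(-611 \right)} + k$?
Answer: $-291595$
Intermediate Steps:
$j{\left(o \right)} = 140 + o$ ($j{\left(o \right)} = \left(1 + o\right) + 139 = 140 + o$)
$k = -291124$
$j{\left(-611 \right)} + k = \left(140 - 611\right) - 291124 = -471 - 291124 = -291595$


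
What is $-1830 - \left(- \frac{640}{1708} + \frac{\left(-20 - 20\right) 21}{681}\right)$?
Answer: $- \frac{177224190}{96929} \approx -1828.4$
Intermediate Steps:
$-1830 - \left(- \frac{640}{1708} + \frac{\left(-20 - 20\right) 21}{681}\right) = -1830 - \left(\left(-640\right) \frac{1}{1708} + \left(-40\right) 21 \cdot \frac{1}{681}\right) = -1830 - \left(- \frac{160}{427} - \frac{280}{227}\right) = -1830 - - \frac{155880}{96929} = -1830 + \frac{155880}{96929} = - \frac{177224190}{96929}$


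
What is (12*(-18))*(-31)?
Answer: 6696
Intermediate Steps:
(12*(-18))*(-31) = -216*(-31) = 6696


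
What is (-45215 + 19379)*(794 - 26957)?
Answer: 675947268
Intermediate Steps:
(-45215 + 19379)*(794 - 26957) = -25836*(-26163) = 675947268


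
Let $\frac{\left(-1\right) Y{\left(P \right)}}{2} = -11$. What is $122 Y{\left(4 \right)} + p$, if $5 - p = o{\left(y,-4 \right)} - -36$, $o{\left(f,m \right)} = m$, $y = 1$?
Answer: $2657$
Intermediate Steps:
$Y{\left(P \right)} = 22$ ($Y{\left(P \right)} = \left(-2\right) \left(-11\right) = 22$)
$p = -27$ ($p = 5 - \left(-4 - -36\right) = 5 - \left(-4 + 36\right) = 5 - 32 = -27$)
$122 Y{\left(4 \right)} + p = 122 \cdot 22 - 27 = 2684 - 27 = 2657$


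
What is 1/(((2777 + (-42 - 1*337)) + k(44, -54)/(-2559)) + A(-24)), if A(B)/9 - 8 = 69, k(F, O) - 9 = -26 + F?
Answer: 853/2636614 ≈ 0.00032352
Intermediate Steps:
k(F, O) = -17 + F (k(F, O) = 9 + (-26 + F) = -17 + F)
A(B) = 693 (A(B) = 72 + 9*69 = 72 + 621 = 693)
1/(((2777 + (-42 - 1*337)) + k(44, -54)/(-2559)) + A(-24)) = 1/(((2777 + (-42 - 1*337)) + (-17 + 44)/(-2559)) + 693) = 1/(((2777 + (-42 - 337)) + 27*(-1/2559)) + 693) = 1/(((2777 - 379) - 9/853) + 693) = 1/((2398 - 9/853) + 693) = 1/(2045485/853 + 693) = 1/(2636614/853) = 853/2636614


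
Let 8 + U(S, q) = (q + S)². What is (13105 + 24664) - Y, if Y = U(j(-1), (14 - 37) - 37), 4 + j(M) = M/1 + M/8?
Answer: 2146287/64 ≈ 33536.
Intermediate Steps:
j(M) = -4 + 9*M/8 (j(M) = -4 + (M/1 + M/8) = -4 + (M*1 + M*(⅛)) = -4 + (M + M/8) = -4 + 9*M/8)
U(S, q) = -8 + (S + q)² (U(S, q) = -8 + (q + S)² = -8 + (S + q)²)
Y = 270929/64 (Y = -8 + ((-4 + (9/8)*(-1)) + ((14 - 37) - 37))² = -8 + ((-4 - 9/8) + (-23 - 37))² = -8 + (-41/8 - 60)² = -8 + (-521/8)² = -8 + 271441/64 = 270929/64 ≈ 4233.3)
(13105 + 24664) - Y = (13105 + 24664) - 1*270929/64 = 37769 - 270929/64 = 2146287/64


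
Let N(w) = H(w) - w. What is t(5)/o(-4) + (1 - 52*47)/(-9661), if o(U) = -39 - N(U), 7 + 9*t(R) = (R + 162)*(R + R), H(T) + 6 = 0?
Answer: -15252724/3217113 ≈ -4.7411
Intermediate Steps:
H(T) = -6 (H(T) = -6 + 0 = -6)
t(R) = -7/9 + 2*R*(162 + R)/9 (t(R) = -7/9 + ((R + 162)*(R + R))/9 = -7/9 + ((162 + R)*(2*R))/9 = -7/9 + (2*R*(162 + R))/9 = -7/9 + 2*R*(162 + R)/9)
N(w) = -6 - w
o(U) = -33 + U (o(U) = -39 - (-6 - U) = -39 + (6 + U) = -33 + U)
t(5)/o(-4) + (1 - 52*47)/(-9661) = (-7/9 + 36*5 + (2/9)*5²)/(-33 - 4) + (1 - 52*47)/(-9661) = (-7/9 + 180 + (2/9)*25)/(-37) + (1 - 2444)*(-1/9661) = (-7/9 + 180 + 50/9)*(-1/37) - 2443*(-1/9661) = (1663/9)*(-1/37) + 2443/9661 = -1663/333 + 2443/9661 = -15252724/3217113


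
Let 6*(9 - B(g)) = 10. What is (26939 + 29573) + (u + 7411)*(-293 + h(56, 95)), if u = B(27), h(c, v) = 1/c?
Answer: -118547923/56 ≈ -2.1169e+6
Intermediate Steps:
B(g) = 22/3 (B(g) = 9 - 1/6*10 = 9 - 5/3 = 22/3)
u = 22/3 ≈ 7.3333
(26939 + 29573) + (u + 7411)*(-293 + h(56, 95)) = (26939 + 29573) + (22/3 + 7411)*(-293 + 1/56) = 56512 + 22255*(-293 + 1/56)/3 = 56512 + (22255/3)*(-16407/56) = 56512 - 121712595/56 = -118547923/56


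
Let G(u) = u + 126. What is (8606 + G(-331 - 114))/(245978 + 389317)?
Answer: 8287/635295 ≈ 0.013044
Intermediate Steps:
G(u) = 126 + u
(8606 + G(-331 - 114))/(245978 + 389317) = (8606 + (126 + (-331 - 114)))/(245978 + 389317) = (8606 + (126 - 445))/635295 = (8606 - 319)*(1/635295) = 8287*(1/635295) = 8287/635295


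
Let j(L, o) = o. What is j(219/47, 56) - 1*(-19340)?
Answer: 19396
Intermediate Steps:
j(219/47, 56) - 1*(-19340) = 56 - 1*(-19340) = 56 + 19340 = 19396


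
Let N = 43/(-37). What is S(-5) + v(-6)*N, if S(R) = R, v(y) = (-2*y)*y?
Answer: 2911/37 ≈ 78.676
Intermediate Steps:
v(y) = -2*y²
N = -43/37 (N = 43*(-1/37) = -43/37 ≈ -1.1622)
S(-5) + v(-6)*N = -5 - 2*(-6)²*(-43/37) = -5 - 2*36*(-43/37) = -5 - 72*(-43/37) = -5 + 3096/37 = 2911/37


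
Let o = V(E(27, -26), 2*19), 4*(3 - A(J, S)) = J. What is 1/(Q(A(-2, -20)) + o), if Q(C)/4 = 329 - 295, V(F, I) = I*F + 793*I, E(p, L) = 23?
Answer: 1/31144 ≈ 3.2109e-5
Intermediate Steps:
A(J, S) = 3 - J/4
V(F, I) = 793*I + F*I (V(F, I) = F*I + 793*I = 793*I + F*I)
o = 31008 (o = (2*19)*(793 + 23) = 38*816 = 31008)
Q(C) = 136 (Q(C) = 4*(329 - 295) = 4*34 = 136)
1/(Q(A(-2, -20)) + o) = 1/(136 + 31008) = 1/31144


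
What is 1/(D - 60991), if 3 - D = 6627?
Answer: -1/67615 ≈ -1.4790e-5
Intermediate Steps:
D = -6624 (D = 3 - 1*6627 = 3 - 6627 = -6624)
1/(D - 60991) = 1/(-6624 - 60991) = 1/(-67615) = -1/67615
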